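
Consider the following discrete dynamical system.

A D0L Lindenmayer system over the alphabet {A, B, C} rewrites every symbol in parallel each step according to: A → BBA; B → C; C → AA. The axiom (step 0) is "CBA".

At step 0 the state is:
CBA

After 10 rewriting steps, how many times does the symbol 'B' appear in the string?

gen 0: CBA
gen 1: AACBBA
gen 2: BBABBAAACCBBA
gen 3: CCBBACCBBABBABBAAAAACCBBA
gen 4: AAAACCBBAAAAACCBBACCBBACCBBABBABBABBABBAAAAACCBBA
gen 5: BBABBABBABBAAAAACCBBABBABBABBABBAAAAACCBBAAAAACCBBAAAAACCBBACCBBACCBBACCBBACCBBABBABBABBABBAAAAACCBBA
gen 6: CCBBACCBBACCBBACCBBABBABBABBABBAAAAACCBBACCBBACCBBACCBBACC…AAACCBBAAAAACCBBACCBBACCBBACCBBACCBBABBABBABBABBAAAAACCBBA  (len 201)
gen 7: AAAACCBBAAAAACCBBAAAAACCBBAAAAACCBBACCBBACCBBACCBBACCBBABB…AAACCBBAAAAACCBBACCBBACCBBACCBBACCBBABBABBABBABBAAAAACCBBA  (len 397)
gen 8: BBABBABBABBAAAAACCBBABBABBABBABBAAAAACCBBABBABBABBABBAAAAA…AAACCBBAAAAACCBBACCBBACCBBACCBBACCBBABBABBABBABBAAAAACCBBA  (len 801)
gen 9: CCBBACCBBACCBBACCBBABBABBABBABBAAAAACCBBACCBBACCBBACCBBACC…AAACCBBAAAAACCBBACCBBACCBBACCBBACCBBABBABBABBABBAAAAACCBBA  (len 1605)
gen 10: AAAACCBBAAAAACCBBAAAAACCBBAAAAACCBBACCBBACCBBACCBBACCBBABB…AAACCBBAAAAACCBBACCBBACCBBACCBBACCBBABBABBABBABBAAAAACCBBA  (len 3193)

1266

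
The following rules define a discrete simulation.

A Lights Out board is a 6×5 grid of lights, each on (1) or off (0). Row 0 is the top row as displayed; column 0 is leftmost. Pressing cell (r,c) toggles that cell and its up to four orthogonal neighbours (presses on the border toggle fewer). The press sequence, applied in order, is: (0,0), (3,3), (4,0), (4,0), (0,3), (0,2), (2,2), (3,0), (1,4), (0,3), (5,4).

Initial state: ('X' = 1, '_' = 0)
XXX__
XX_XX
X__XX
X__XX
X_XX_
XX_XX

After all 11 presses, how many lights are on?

step 0: XXX__
XX_XX
X__XX
X__XX
X_XX_
XX_XX
step 1: __X__
_X_XX
X__XX
X__XX
X_XX_
XX_XX
step 2: __X__
_X_XX
X___X
X_X__
X_X__
XX_XX
step 3: __X__
_X_XX
X___X
__X__
_XX__
_X_XX
step 4: __X__
_X_XX
X___X
X_X__
X_X__
XX_XX
step 5: ___XX
_X__X
X___X
X_X__
X_X__
XX_XX
step 6: _XX_X
_XX_X
X___X
X_X__
X_X__
XX_XX
step 7: _XX_X
_X__X
XXXXX
X____
X_X__
XX_XX
step 8: _XX_X
_X__X
_XXXX
_X___
__X__
XX_XX
step 9: _XX__
_X_X_
_XXX_
_X___
__X__
XX_XX
step 10: _X_XX
_X___
_XXX_
_X___
__X__
XX_XX
step 11: _X_XX
_X___
_XXX_
_X___
__X_X
XX___

12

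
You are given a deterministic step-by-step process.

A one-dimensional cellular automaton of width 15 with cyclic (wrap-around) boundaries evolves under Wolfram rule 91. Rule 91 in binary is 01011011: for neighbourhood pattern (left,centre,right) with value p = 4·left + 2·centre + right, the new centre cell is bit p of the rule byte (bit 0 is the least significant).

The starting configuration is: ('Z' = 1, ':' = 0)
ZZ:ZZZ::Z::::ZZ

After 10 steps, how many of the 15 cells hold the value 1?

0) ZZ:ZZZ::Z::::ZZ
1) :Z:Z:ZZZ:ZZZZZ:
2) Z::::Z:Z:Z:::ZZ
3) ZZZZZ:::::ZZZZ:
4) Z:::ZZZZZZZ::Z:
5) :ZZZZ:::::ZZZ::
6) ZZ::ZZZZZZZ:ZZZ
7) :ZZZZ:::::Z:Z::
8) ZZ::ZZZZZZ:::ZZ
9) :ZZZZ::::ZZZZZ:
10) ZZ::ZZZZZZ:::ZZ

10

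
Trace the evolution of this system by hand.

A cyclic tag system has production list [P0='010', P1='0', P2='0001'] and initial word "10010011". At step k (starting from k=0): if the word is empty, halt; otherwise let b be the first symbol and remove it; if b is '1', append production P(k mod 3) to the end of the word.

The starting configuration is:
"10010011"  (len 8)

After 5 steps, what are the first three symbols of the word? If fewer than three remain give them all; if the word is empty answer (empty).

011

[0] "10010011"  (len 8)
[1] "0010011010"  (len 10)
[2] "010011010"  (len 9)
[3] "10011010"  (len 8)
[4] "0011010010"  (len 10)
[5] "011010010"  (len 9)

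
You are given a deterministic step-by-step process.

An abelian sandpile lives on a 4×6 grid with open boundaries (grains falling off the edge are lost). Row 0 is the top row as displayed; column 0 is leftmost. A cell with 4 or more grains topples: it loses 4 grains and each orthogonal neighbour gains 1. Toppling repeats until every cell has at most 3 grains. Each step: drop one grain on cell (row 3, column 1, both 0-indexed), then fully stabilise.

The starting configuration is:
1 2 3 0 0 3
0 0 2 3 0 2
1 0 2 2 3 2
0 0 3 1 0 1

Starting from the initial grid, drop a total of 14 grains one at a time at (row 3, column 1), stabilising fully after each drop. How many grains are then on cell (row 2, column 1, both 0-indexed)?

gen 0: 1 2 3 0 0 3
0 0 2 3 0 2
1 0 2 2 3 2
0 0 3 1 0 1
gen 1: 1 2 3 0 0 3
0 0 2 3 0 2
1 0 2 2 3 2
0 1 3 1 0 1
gen 2: 1 2 3 0 0 3
0 0 2 3 0 2
1 0 2 2 3 2
0 2 3 1 0 1
gen 3: 1 2 3 0 0 3
0 0 2 3 0 2
1 0 2 2 3 2
0 3 3 1 0 1
gen 4: 1 2 3 0 0 3
0 0 2 3 0 2
1 1 3 2 3 2
1 1 0 2 0 1
gen 5: 1 2 3 0 0 3
0 0 2 3 0 2
1 1 3 2 3 2
1 2 0 2 0 1
gen 6: 1 2 3 0 0 3
0 0 2 3 0 2
1 1 3 2 3 2
1 3 0 2 0 1
gen 7: 1 2 3 0 0 3
0 0 2 3 0 2
1 2 3 2 3 2
2 0 1 2 0 1
gen 8: 1 2 3 0 0 3
0 0 2 3 0 2
1 2 3 2 3 2
2 1 1 2 0 1
gen 9: 1 2 3 0 0 3
0 0 2 3 0 2
1 2 3 2 3 2
2 2 1 2 0 1
gen 10: 1 2 3 0 0 3
0 0 2 3 0 2
1 2 3 2 3 2
2 3 1 2 0 1
gen 11: 1 2 3 0 0 3
0 0 2 3 0 2
1 3 3 2 3 2
3 0 2 2 0 1
gen 12: 1 2 3 0 0 3
0 0 2 3 0 2
1 3 3 2 3 2
3 1 2 2 0 1
gen 13: 1 2 3 0 0 3
0 0 2 3 0 2
1 3 3 2 3 2
3 2 2 2 0 1
gen 14: 1 2 3 0 0 3
0 0 2 3 0 2
1 3 3 2 3 2
3 3 2 2 0 1

3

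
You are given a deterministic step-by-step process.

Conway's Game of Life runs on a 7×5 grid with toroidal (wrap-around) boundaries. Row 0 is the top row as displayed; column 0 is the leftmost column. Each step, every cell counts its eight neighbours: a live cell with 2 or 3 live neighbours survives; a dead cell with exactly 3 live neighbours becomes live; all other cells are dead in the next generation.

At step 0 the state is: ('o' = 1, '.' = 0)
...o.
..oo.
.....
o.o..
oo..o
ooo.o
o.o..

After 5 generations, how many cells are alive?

0) ...o.
..oo.
.....
o.o..
oo..o
ooo.o
o.o..
1) .o.oo
..oo.
.ooo.
o...o
.....
..o..
o.o..
2) oo..o
o....
oo...
ooooo
.....
.o...
o.o.o
3) ...o.
.....
...o.
..ooo
...oo
oo...
..ooo
4) ..ooo
.....
..ooo
..o..
.o...
oo...
ooooo
5) .....
.....
..oo.
.oo..
ooo..
...o.
.....

8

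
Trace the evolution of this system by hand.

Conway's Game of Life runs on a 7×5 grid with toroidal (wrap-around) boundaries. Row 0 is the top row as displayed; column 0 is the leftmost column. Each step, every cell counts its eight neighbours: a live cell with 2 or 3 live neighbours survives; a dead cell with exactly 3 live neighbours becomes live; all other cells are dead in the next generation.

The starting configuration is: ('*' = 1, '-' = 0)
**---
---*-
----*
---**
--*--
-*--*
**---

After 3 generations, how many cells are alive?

5

k=0  **---
---*-
----*
---**
--*--
-*--*
**---
k=1  ***-*
*---*
----*
---**
*-*-*
-**--
--*-*
k=2  --*--
-----
-----
-----
*-*-*
--*-*
----*
k=3  -----
-----
-----
-----
**--*
-*--*
-----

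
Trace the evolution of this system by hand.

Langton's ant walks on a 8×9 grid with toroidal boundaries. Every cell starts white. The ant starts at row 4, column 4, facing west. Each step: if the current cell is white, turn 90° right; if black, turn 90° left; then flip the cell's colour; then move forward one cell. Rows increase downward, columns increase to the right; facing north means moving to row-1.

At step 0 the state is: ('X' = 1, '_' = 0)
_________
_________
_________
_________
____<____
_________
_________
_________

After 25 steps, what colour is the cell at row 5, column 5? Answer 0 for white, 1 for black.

1

step 0: _________
_________
_________
_________
____<____
_________
_________
_________
step 1: _________
_________
_________
____^____
____X____
_________
_________
_________
step 2: _________
_________
_________
____X>___
____X____
_________
_________
_________
step 3: _________
_________
_________
____XX___
____Xv___
_________
_________
_________
step 4: _________
_________
_________
____XX___
____<X___
_________
_________
_________
step 5: _________
_________
_________
____XX___
_____X___
____v____
_________
_________
step 6: _________
_________
_________
____XX___
_____X___
___<X____
_________
_________
step 7: _________
_________
_________
____XX___
___^_X___
___XX____
_________
_________
step 8: _________
_________
_________
____XX___
___X>X___
___XX____
_________
_________
step 9: _________
_________
_________
____XX___
___XXX___
___Xv____
_________
_________
step 10: _________
_________
_________
____XX___
___XXX___
___X_>___
_________
_________
step 11: _________
_________
_________
____XX___
___XXX___
___X_X___
_____v___
_________
step 12: _________
_________
_________
____XX___
___XXX___
___X_X___
____<X___
_________
step 13: _________
_________
_________
____XX___
___XXX___
___X^X___
____XX___
_________
step 14: _________
_________
_________
____XX___
___XXX___
___XX>___
____XX___
_________
step 15: _________
_________
_________
____XX___
___XX^___
___XX____
____XX___
_________
step 16: _________
_________
_________
____XX___
___X<____
___XX____
____XX___
_________
step 17: _________
_________
_________
____XX___
___X_____
___Xv____
____XX___
_________
step 18: _________
_________
_________
____XX___
___X_____
___X_>___
____XX___
_________
step 19: _________
_________
_________
____XX___
___X_____
___X_X___
____Xv___
_________
step 20: _________
_________
_________
____XX___
___X_____
___X_X___
____X_>__
_________
step 21: _________
_________
_________
____XX___
___X_____
___X_X___
____X_X__
______v__
step 22: _________
_________
_________
____XX___
___X_____
___X_X___
____X_X__
_____<X__
step 23: _________
_________
_________
____XX___
___X_____
___X_X___
____X^X__
_____XX__
step 24: _________
_________
_________
____XX___
___X_____
___X_X___
____XX>__
_____XX__
step 25: _________
_________
_________
____XX___
___X_____
___X_X^__
____XX___
_____XX__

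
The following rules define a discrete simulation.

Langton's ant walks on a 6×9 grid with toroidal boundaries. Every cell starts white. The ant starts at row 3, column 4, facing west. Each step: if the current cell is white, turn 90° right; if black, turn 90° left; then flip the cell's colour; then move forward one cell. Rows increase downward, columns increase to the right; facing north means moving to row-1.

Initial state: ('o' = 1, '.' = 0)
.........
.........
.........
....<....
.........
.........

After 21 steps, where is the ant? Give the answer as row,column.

0,6

gen 0: .........
.........
.........
....<....
.........
.........
gen 1: .........
.........
....^....
....o....
.........
.........
gen 2: .........
.........
....o>...
....o....
.........
.........
gen 3: .........
.........
....oo...
....ov...
.........
.........
gen 4: .........
.........
....oo...
....<o...
.........
.........
gen 5: .........
.........
....oo...
.....o...
....v....
.........
gen 6: .........
.........
....oo...
.....o...
...<o....
.........
gen 7: .........
.........
....oo...
...^.o...
...oo....
.........
gen 8: .........
.........
....oo...
...o>o...
...oo....
.........
gen 9: .........
.........
....oo...
...ooo...
...ov....
.........
gen 10: .........
.........
....oo...
...ooo...
...o.>...
.........
gen 11: .........
.........
....oo...
...ooo...
...o.o...
.....v...
gen 12: .........
.........
....oo...
...ooo...
...o.o...
....<o...
gen 13: .........
.........
....oo...
...ooo...
...o^o...
....oo...
gen 14: .........
.........
....oo...
...ooo...
...oo>...
....oo...
gen 15: .........
.........
....oo...
...oo^...
...oo....
....oo...
gen 16: .........
.........
....oo...
...o<....
...oo....
....oo...
gen 17: .........
.........
....oo...
...o.....
...ov....
....oo...
gen 18: .........
.........
....oo...
...o.....
...o.>...
....oo...
gen 19: .........
.........
....oo...
...o.....
...o.o...
....ov...
gen 20: .........
.........
....oo...
...o.....
...o.o...
....o.>..
gen 21: ......v..
.........
....oo...
...o.....
...o.o...
....o.o..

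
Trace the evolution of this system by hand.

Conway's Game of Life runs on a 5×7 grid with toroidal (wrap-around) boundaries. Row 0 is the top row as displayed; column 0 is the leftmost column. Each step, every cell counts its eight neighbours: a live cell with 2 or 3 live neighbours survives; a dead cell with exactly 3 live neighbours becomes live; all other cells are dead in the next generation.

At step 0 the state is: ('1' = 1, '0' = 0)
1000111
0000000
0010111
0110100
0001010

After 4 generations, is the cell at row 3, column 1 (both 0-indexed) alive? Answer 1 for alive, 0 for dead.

0

[0] 1000111
0000000
0010111
0110100
0001010
[1] 0000111
1001000
0110110
0110001
1111000
[2] 0000111
1111000
0000111
0000111
0001100
[3] 1100011
1111000
0110000
0000001
0001000
[4] 0001101
0001000
0001000
0010000
0000010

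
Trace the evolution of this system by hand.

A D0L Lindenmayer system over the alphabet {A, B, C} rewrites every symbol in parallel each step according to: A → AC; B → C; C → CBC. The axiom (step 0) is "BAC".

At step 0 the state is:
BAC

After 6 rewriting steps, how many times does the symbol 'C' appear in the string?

358

0) BAC
1) CACCBC
2) CBCACCBCCBCCCBC
3) CBCCCBCACCBCCBCCCBCCBCCCBCCBCCBCCCBC
4) CBCCCBCCBCCBCCCBCACCBCCBCCCBCCBCCCBCCBCCBCCCBCCBCCCBCCBCCBCCCBCCBCCCBCCBCCCBCCBCCBCCCBC
5) CBCCCBCCBCCBCCCBCCBCCCBCCBCCCBCCBCCBCCCBCACCBCCBCCCBCCBCCC…CBCCCBCCBCCBCCCBCCBCCCBCCBCCBCCCBCCBCCCBCCBCCCBCCBCCBCCCBC  (len 210)
6) CBCCCBCCBCCBCCCBCCBCCCBCCBCCCBCCBCCBCCCBCCBCCCBCCBCCBCCCBC…CBCCCBCCBCCBCCCBCCBCCCBCCBCCBCCCBCCBCCCBCCBCCCBCCBCCBCCCBC  (len 507)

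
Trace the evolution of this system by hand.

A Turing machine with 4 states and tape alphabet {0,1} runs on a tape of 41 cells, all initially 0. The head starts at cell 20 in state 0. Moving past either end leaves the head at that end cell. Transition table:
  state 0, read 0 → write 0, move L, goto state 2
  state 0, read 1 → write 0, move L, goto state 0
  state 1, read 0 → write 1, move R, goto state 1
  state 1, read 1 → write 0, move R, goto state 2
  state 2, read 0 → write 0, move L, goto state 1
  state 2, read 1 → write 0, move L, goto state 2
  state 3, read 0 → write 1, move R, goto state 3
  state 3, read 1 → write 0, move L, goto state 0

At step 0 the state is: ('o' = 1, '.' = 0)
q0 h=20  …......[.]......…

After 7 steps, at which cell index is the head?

[0] q0 h=20  …......[.]......…
[1] q2 h=19  …......[.]......…
[2] q1 h=18  …......[.]......…
[3] q1 h=19  ….....o[.]......…
[4] q1 h=20  …....oo[.]......…
[5] q1 h=21  …...ooo[.]......…
[6] q1 h=22  …..oooo[.]......…
[7] q1 h=23  ….ooooo[.]......…

23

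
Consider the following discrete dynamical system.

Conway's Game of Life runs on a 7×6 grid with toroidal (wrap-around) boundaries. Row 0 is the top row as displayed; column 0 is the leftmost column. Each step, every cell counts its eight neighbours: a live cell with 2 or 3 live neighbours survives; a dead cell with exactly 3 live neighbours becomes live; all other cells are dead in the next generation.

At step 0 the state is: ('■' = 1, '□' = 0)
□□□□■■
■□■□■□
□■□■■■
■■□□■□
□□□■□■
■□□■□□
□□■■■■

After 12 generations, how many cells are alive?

8

[0] □□□□■■
■□■□■□
□■□■■■
■■□□■□
□□□■□■
■□□■□□
□□■■■■
[1] ■■■□□□
■■■□□□
□□□□□□
□■□□□□
□■■■□■
■□□□□□
■□■□□□
[2] □□□■□■
■□■□□□
■□■□□□
■■□□□□
□■■□□□
■□□■□■
■□■□□■
[3] □□■■■■
■□■■□■
■□■□□■
■□□□□□
□□■□□■
□□□■■■
□■■■□□
[4] □□□□□■
□□□□□□
□□■■■□
■□□□□□
■□□■□■
■■□□□■
■■□□□□
[5] ■□□□□□
□□□■■□
□□□■□□
■■■□□□
□□□□■□
□□■□■□
□■□□□□
[6] □□□□□□
□□□■■□
□■□■■□
□■■■□□
□□■□□■
□□□■□□
□■□□□□
[7] □□□□□□
□□■■■□
□■□□□□
■■□□□□
□■□□■□
□□■□□□
□□□□□□
[8] □□□■□□
□□■■□□
■■□■□□
■■■□□□
■■■□□□
□□□□□□
□□□□□□
[9] □□■■□□
□■□■■□
■□□■□□
□□□■□■
■□■□□□
□■□□□□
□□□□□□
[10] □□■■■□
□■□□■□
■□□■□■
■■■■■■
■■■□□□
□■□□□□
□□■□□□
[11] □■■□■□
■■□□□□
□□□□□□
□□□□□□
□□□□■□
■□□□□□
□■■□□□
[12] □□□■□□
■■■□□□
□□□□□□
□□□□□□
□□□□□□
□■□□□□
■□■■□□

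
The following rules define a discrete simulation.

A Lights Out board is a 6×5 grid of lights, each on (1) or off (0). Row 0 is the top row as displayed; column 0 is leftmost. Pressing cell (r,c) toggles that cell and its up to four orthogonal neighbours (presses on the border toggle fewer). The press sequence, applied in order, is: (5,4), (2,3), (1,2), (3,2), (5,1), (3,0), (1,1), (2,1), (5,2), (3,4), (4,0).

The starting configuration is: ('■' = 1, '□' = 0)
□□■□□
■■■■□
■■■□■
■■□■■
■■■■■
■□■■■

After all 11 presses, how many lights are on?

18

t=0: □□■□□
■■■■□
■■■□■
■■□■■
■■■■■
■□■■■
t=1: □□■□□
■■■■□
■■■□■
■■□■■
■■■■□
■□■□□
t=2: □□■□□
■■■□□
■■□■□
■■□□■
■■■■□
■□■□□
t=3: □□□□□
■□□■□
■■■■□
■■□□■
■■■■□
■□■□□
t=4: □□□□□
■□□■□
■■□■□
■□■■■
■■□■□
■□■□□
t=5: □□□□□
■□□■□
■■□■□
■□■■■
■□□■□
□■□□□
t=6: □□□□□
■□□■□
□■□■□
□■■■■
□□□■□
□■□□□
t=7: □■□□□
□■■■□
□□□■□
□■■■■
□□□■□
□■□□□
t=8: □■□□□
□□■■□
■■■■□
□□■■■
□□□■□
□■□□□
t=9: □■□□□
□□■■□
■■■■□
□□■■■
□□■■□
□□■■□
t=10: □■□□□
□□■■□
■■■■■
□□■□□
□□■■■
□□■■□
t=11: □■□□□
□□■■□
■■■■■
■□■□□
■■■■■
■□■■□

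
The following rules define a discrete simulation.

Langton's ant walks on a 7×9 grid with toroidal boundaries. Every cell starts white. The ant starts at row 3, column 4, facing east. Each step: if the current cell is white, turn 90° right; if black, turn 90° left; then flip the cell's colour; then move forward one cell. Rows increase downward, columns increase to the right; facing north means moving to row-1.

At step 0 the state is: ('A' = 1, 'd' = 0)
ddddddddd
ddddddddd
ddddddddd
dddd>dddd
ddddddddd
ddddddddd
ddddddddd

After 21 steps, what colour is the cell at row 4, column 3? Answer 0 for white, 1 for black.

0) ddddddddd
ddddddddd
ddddddddd
dddd>dddd
ddddddddd
ddddddddd
ddddddddd
1) ddddddddd
ddddddddd
ddddddddd
ddddAdddd
ddddvdddd
ddddddddd
ddddddddd
2) ddddddddd
ddddddddd
ddddddddd
ddddAdddd
ddd<Adddd
ddddddddd
ddddddddd
3) ddddddddd
ddddddddd
ddddddddd
ddd^Adddd
dddAAdddd
ddddddddd
ddddddddd
4) ddddddddd
ddddddddd
ddddddddd
dddA>dddd
dddAAdddd
ddddddddd
ddddddddd
5) ddddddddd
ddddddddd
dddd^dddd
dddAddddd
dddAAdddd
ddddddddd
ddddddddd
6) ddddddddd
ddddddddd
ddddA>ddd
dddAddddd
dddAAdddd
ddddddddd
ddddddddd
7) ddddddddd
ddddddddd
ddddAAddd
dddAdvddd
dddAAdddd
ddddddddd
ddddddddd
8) ddddddddd
ddddddddd
ddddAAddd
dddA<Addd
dddAAdddd
ddddddddd
ddddddddd
9) ddddddddd
ddddddddd
dddd^Addd
dddAAAddd
dddAAdddd
ddddddddd
ddddddddd
10) ddddddddd
ddddddddd
ddd<dAddd
dddAAAddd
dddAAdddd
ddddddddd
ddddddddd
11) ddddddddd
ddd^ddddd
dddAdAddd
dddAAAddd
dddAAdddd
ddddddddd
ddddddddd
12) ddddddddd
dddA>dddd
dddAdAddd
dddAAAddd
dddAAdddd
ddddddddd
ddddddddd
13) ddddddddd
dddAAdddd
dddAvAddd
dddAAAddd
dddAAdddd
ddddddddd
ddddddddd
14) ddddddddd
dddAAdddd
ddd<AAddd
dddAAAddd
dddAAdddd
ddddddddd
ddddddddd
15) ddddddddd
dddAAdddd
ddddAAddd
dddvAAddd
dddAAdddd
ddddddddd
ddddddddd
16) ddddddddd
dddAAdddd
ddddAAddd
dddd>Addd
dddAAdddd
ddddddddd
ddddddddd
17) ddddddddd
dddAAdddd
dddd^Addd
dddddAddd
dddAAdddd
ddddddddd
ddddddddd
18) ddddddddd
dddAAdddd
ddd<dAddd
dddddAddd
dddAAdddd
ddddddddd
ddddddddd
19) ddddddddd
ddd^Adddd
dddAdAddd
dddddAddd
dddAAdddd
ddddddddd
ddddddddd
20) ddddddddd
dd<dAdddd
dddAdAddd
dddddAddd
dddAAdddd
ddddddddd
ddddddddd
21) dd^dddddd
ddAdAdddd
dddAdAddd
dddddAddd
dddAAdddd
ddddddddd
ddddddddd

1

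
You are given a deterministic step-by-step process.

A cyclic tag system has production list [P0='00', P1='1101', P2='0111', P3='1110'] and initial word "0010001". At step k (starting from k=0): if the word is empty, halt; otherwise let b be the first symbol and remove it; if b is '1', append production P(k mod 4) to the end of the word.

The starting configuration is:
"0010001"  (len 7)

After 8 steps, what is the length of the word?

7

gen 0: "0010001"  (len 7)
gen 1: "010001"  (len 6)
gen 2: "10001"  (len 5)
gen 3: "00010111"  (len 8)
gen 4: "0010111"  (len 7)
gen 5: "010111"  (len 6)
gen 6: "10111"  (len 5)
gen 7: "01110111"  (len 8)
gen 8: "1110111"  (len 7)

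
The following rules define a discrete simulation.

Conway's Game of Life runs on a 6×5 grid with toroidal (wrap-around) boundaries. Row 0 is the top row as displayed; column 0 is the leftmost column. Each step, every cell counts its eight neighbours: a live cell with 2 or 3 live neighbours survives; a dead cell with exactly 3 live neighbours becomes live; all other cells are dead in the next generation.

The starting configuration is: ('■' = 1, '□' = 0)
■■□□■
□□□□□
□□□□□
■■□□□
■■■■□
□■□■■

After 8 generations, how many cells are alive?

[0] ■■□□■
□□□□□
□□□□□
■■□□□
■■■■□
□■□■■
[1] □■■■■
■□□□□
□□□□□
■□□□■
□□□■□
□□□□□
[2] ■■■■■
■■■■■
■□□□■
□□□□■
□□□□■
□□□□■
[3] □□□□□
□□□□□
□□■□□
□□□■■
■□□■■
□■■□□
[4] □□□□□
□□□□□
□□□■□
■□■□□
■■□□□
■■■■■
[5] ■■■■■
□□□□□
□□□□□
■□■□■
□□□□□
□□■■■
[6] ■■□□□
■■■■■
□□□□□
□□□□□
■■■□□
□□□□□
[7] □□□■□
□□■■■
■■■■■
□■□□□
□■□□□
□□■□□
[8] □□□□■
□□□□□
□□□□□
□□□■■
□■■□□
□□■□□

6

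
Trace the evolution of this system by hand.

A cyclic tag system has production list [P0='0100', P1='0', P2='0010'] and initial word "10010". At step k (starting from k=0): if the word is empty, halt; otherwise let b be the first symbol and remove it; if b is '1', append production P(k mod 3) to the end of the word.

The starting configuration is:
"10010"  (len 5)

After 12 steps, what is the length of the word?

6

0) "10010"  (len 5)
1) "00100100"  (len 8)
2) "0100100"  (len 7)
3) "100100"  (len 6)
4) "001000100"  (len 9)
5) "01000100"  (len 8)
6) "1000100"  (len 7)
7) "0001000100"  (len 10)
8) "001000100"  (len 9)
9) "01000100"  (len 8)
10) "1000100"  (len 7)
11) "0001000"  (len 7)
12) "001000"  (len 6)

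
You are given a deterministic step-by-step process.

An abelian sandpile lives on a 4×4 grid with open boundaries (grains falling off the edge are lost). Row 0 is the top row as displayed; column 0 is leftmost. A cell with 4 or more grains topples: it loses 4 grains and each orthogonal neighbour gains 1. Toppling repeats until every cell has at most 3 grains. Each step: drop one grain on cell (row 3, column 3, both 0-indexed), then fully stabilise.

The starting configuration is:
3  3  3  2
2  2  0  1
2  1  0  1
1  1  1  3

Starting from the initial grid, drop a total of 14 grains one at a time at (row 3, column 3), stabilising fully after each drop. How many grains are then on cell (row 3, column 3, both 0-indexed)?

k=0  3  3  3  2
2  2  0  1
2  1  0  1
1  1  1  3
k=1  3  3  3  2
2  2  0  1
2  1  0  2
1  1  2  0
k=2  3  3  3  2
2  2  0  1
2  1  0  2
1  1  2  1
k=3  3  3  3  2
2  2  0  1
2  1  0  2
1  1  2  2
k=4  3  3  3  2
2  2  0  1
2  1  0  2
1  1  2  3
k=5  3  3  3  2
2  2  0  1
2  1  0  3
1  1  3  0
k=6  3  3  3  2
2  2  0  1
2  1  0  3
1  1  3  1
k=7  3  3  3  2
2  2  0  1
2  1  0  3
1  1  3  2
k=8  3  3  3  2
2  2  0  1
2  1  0  3
1  1  3  3
k=9  3  3  3  2
2  2  0  2
2  1  2  0
1  2  0  2
k=10  3  3  3  2
2  2  0  2
2  1  2  0
1  2  0  3
k=11  3  3  3  2
2  2  0  2
2  1  2  1
1  2  1  0
k=12  3  3  3  2
2  2  0  2
2  1  2  1
1  2  1  1
k=13  3  3  3  2
2  2  0  2
2  1  2  1
1  2  1  2
k=14  3  3  3  2
2  2  0  2
2  1  2  1
1  2  1  3

3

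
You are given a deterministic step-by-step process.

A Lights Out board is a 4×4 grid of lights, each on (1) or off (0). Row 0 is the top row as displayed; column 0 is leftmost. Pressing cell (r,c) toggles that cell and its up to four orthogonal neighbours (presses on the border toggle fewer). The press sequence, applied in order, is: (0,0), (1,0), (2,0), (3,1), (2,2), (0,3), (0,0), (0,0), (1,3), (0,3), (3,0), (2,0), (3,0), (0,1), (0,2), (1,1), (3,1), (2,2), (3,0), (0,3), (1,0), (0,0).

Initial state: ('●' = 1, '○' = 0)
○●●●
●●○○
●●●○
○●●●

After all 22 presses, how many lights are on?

8

gen 0: ○●●●
●●○○
●●●○
○●●●
gen 1: ●○●●
○●○○
●●●○
○●●●
gen 2: ○○●●
●○○○
○●●○
○●●●
gen 3: ○○●●
○○○○
●○●○
●●●●
gen 4: ○○●●
○○○○
●●●○
○○○●
gen 5: ○○●●
○○●○
●○○●
○○●●
gen 6: ○○○○
○○●●
●○○●
○○●●
gen 7: ●●○○
●○●●
●○○●
○○●●
gen 8: ○○○○
○○●●
●○○●
○○●●
gen 9: ○○○●
○○○○
●○○○
○○●●
gen 10: ○○●○
○○○●
●○○○
○○●●
gen 11: ○○●○
○○○●
○○○○
●●●●
gen 12: ○○●○
●○○●
●●○○
○●●●
gen 13: ○○●○
●○○●
○●○○
●○●●
gen 14: ●●○○
●●○●
○●○○
●○●●
gen 15: ●○●●
●●●●
○●○○
●○●●
gen 16: ●●●●
○○○●
○○○○
●○●●
gen 17: ●●●●
○○○●
○●○○
○●○●
gen 18: ●●●●
○○●●
○○●●
○●●●
gen 19: ●●●●
○○●●
●○●●
●○●●
gen 20: ●●○○
○○●○
●○●●
●○●●
gen 21: ○●○○
●●●○
○○●●
●○●●
gen 22: ●○○○
○●●○
○○●●
●○●●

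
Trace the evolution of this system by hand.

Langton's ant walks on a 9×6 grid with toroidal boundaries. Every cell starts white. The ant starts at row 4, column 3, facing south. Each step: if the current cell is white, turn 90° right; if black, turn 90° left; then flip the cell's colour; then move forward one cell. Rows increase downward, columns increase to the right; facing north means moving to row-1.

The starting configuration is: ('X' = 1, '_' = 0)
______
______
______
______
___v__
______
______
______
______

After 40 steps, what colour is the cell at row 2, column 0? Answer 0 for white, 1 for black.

step 0: ______
______
______
______
___v__
______
______
______
______
step 1: ______
______
______
______
__<X__
______
______
______
______
step 2: ______
______
______
__^___
__XX__
______
______
______
______
step 3: ______
______
______
__X>__
__XX__
______
______
______
______
step 4: ______
______
______
__XX__
__Xv__
______
______
______
______
step 5: ______
______
______
__XX__
__X_>_
______
______
______
______
step 6: ______
______
______
__XX__
__X_X_
____v_
______
______
______
step 7: ______
______
______
__XX__
__X_X_
___<X_
______
______
______
step 8: ______
______
______
__XX__
__X^X_
___XX_
______
______
______
step 9: ______
______
______
__XX__
__XX>_
___XX_
______
______
______
step 10: ______
______
______
__XX^_
__XX__
___XX_
______
______
______
step 11: ______
______
______
__XXX>
__XX__
___XX_
______
______
______
step 12: ______
______
______
__XXXX
__XX_v
___XX_
______
______
______
step 13: ______
______
______
__XXXX
__XX<X
___XX_
______
______
______
step 14: ______
______
______
__XX^X
__XXXX
___XX_
______
______
______
step 15: ______
______
______
__X<_X
__XXXX
___XX_
______
______
______
step 16: ______
______
______
__X__X
__XvXX
___XX_
______
______
______
step 17: ______
______
______
__X__X
__X_>X
___XX_
______
______
______
step 18: ______
______
______
__X_^X
__X__X
___XX_
______
______
______
step 19: ______
______
______
__X_X>
__X__X
___XX_
______
______
______
step 20: ______
______
_____^
__X_X_
__X__X
___XX_
______
______
______
step 21: ______
______
>____X
__X_X_
__X__X
___XX_
______
______
______
step 22: ______
______
X____X
v_X_X_
__X__X
___XX_
______
______
______
step 23: ______
______
X____X
X_X_X<
__X__X
___XX_
______
______
______
step 24: ______
______
X____^
X_X_XX
__X__X
___XX_
______
______
______
step 25: ______
______
X___<_
X_X_XX
__X__X
___XX_
______
______
______
step 26: ______
____^_
X___X_
X_X_XX
__X__X
___XX_
______
______
______
step 27: ______
____X>
X___X_
X_X_XX
__X__X
___XX_
______
______
______
step 28: ______
____XX
X___Xv
X_X_XX
__X__X
___XX_
______
______
______
step 29: ______
____XX
X___<X
X_X_XX
__X__X
___XX_
______
______
______
step 30: ______
____XX
X____X
X_X_vX
__X__X
___XX_
______
______
______
step 31: ______
____XX
X____X
X_X__>
__X__X
___XX_
______
______
______
step 32: ______
____XX
X____^
X_X___
__X__X
___XX_
______
______
______
step 33: ______
____XX
X___<_
X_X___
__X__X
___XX_
______
______
______
step 34: ______
____^X
X___X_
X_X___
__X__X
___XX_
______
______
______
step 35: ______
___<_X
X___X_
X_X___
__X__X
___XX_
______
______
______
step 36: ___^__
___X_X
X___X_
X_X___
__X__X
___XX_
______
______
______
step 37: ___X>_
___X_X
X___X_
X_X___
__X__X
___XX_
______
______
______
step 38: ___XX_
___XvX
X___X_
X_X___
__X__X
___XX_
______
______
______
step 39: ___XX_
___<XX
X___X_
X_X___
__X__X
___XX_
______
______
______
step 40: ___XX_
____XX
X__vX_
X_X___
__X__X
___XX_
______
______
______

1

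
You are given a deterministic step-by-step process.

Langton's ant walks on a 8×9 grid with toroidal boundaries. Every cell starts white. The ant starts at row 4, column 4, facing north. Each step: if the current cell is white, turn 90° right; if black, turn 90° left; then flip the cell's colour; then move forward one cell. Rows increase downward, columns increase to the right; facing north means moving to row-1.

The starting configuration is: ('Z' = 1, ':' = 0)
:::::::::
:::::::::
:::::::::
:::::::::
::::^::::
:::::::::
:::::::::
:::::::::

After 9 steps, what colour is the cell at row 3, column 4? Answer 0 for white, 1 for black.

1

gen 0: :::::::::
:::::::::
:::::::::
:::::::::
::::^::::
:::::::::
:::::::::
:::::::::
gen 1: :::::::::
:::::::::
:::::::::
:::::::::
::::Z>:::
:::::::::
:::::::::
:::::::::
gen 2: :::::::::
:::::::::
:::::::::
:::::::::
::::ZZ:::
:::::v:::
:::::::::
:::::::::
gen 3: :::::::::
:::::::::
:::::::::
:::::::::
::::ZZ:::
::::<Z:::
:::::::::
:::::::::
gen 4: :::::::::
:::::::::
:::::::::
:::::::::
::::^Z:::
::::ZZ:::
:::::::::
:::::::::
gen 5: :::::::::
:::::::::
:::::::::
:::::::::
:::<:Z:::
::::ZZ:::
:::::::::
:::::::::
gen 6: :::::::::
:::::::::
:::::::::
:::^:::::
:::Z:Z:::
::::ZZ:::
:::::::::
:::::::::
gen 7: :::::::::
:::::::::
:::::::::
:::Z>::::
:::Z:Z:::
::::ZZ:::
:::::::::
:::::::::
gen 8: :::::::::
:::::::::
:::::::::
:::ZZ::::
:::ZvZ:::
::::ZZ:::
:::::::::
:::::::::
gen 9: :::::::::
:::::::::
:::::::::
:::ZZ::::
:::<ZZ:::
::::ZZ:::
:::::::::
:::::::::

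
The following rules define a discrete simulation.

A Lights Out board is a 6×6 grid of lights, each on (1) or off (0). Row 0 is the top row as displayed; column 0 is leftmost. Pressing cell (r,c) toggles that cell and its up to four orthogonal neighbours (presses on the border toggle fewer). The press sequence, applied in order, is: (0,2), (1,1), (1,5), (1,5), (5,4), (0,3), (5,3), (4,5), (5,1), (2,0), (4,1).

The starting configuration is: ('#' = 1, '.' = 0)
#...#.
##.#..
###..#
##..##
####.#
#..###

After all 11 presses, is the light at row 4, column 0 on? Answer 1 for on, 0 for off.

0

step 0: #...#.
##.#..
###..#
##..##
####.#
#..###
step 1: #####.
####..
###..#
##..##
####.#
#..###
step 2: #.###.
...#..
#.#..#
##..##
####.#
#..###
step 3: #.####
...###
#.#...
##..##
####.#
#..###
step 4: #.###.
...#..
#.#..#
##..##
####.#
#..###
step 5: #.###.
...#..
#.#..#
##..##
######
#.....
step 6: #.....
......
#.#..#
##..##
######
#.....
step 7: #.....
......
#.#..#
##..##
###.##
#.###.
step 8: #.....
......
#.#..#
##..#.
###...
#.####
step 9: #.....
......
#.#..#
##..#.
#.#...
.#.###
step 10: #.....
#.....
.##..#
.#..#.
#.#...
.#.###
step 11: #.....
#.....
.##..#
....#.
.#....
...###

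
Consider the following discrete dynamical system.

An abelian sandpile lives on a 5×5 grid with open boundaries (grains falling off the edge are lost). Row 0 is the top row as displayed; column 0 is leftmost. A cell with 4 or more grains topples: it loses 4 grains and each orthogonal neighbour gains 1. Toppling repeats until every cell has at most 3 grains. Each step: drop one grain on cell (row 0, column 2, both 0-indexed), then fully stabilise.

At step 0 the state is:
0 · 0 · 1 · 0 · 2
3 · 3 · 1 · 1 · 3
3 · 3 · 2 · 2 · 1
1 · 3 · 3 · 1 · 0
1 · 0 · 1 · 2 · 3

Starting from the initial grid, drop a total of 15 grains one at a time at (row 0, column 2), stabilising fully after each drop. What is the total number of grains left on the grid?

0) 0 · 0 · 1 · 0 · 2
3 · 3 · 1 · 1 · 3
3 · 3 · 2 · 2 · 1
1 · 3 · 3 · 1 · 0
1 · 0 · 1 · 2 · 3
1) 0 · 0 · 2 · 0 · 2
3 · 3 · 1 · 1 · 3
3 · 3 · 2 · 2 · 1
1 · 3 · 3 · 1 · 0
1 · 0 · 1 · 2 · 3
2) 0 · 0 · 3 · 0 · 2
3 · 3 · 1 · 1 · 3
3 · 3 · 2 · 2 · 1
1 · 3 · 3 · 1 · 0
1 · 0 · 1 · 2 · 3
3) 0 · 1 · 0 · 1 · 2
3 · 3 · 2 · 1 · 3
3 · 3 · 2 · 2 · 1
1 · 3 · 3 · 1 · 0
1 · 0 · 1 · 2 · 3
4) 0 · 1 · 1 · 1 · 2
3 · 3 · 2 · 1 · 3
3 · 3 · 2 · 2 · 1
1 · 3 · 3 · 1 · 0
1 · 0 · 1 · 2 · 3
5) 0 · 1 · 2 · 1 · 2
3 · 3 · 2 · 1 · 3
3 · 3 · 2 · 2 · 1
1 · 3 · 3 · 1 · 0
1 · 0 · 1 · 2 · 3
6) 0 · 1 · 3 · 1 · 2
3 · 3 · 2 · 1 · 3
3 · 3 · 2 · 2 · 1
1 · 3 · 3 · 1 · 0
1 · 0 · 1 · 2 · 3
7) 0 · 2 · 0 · 2 · 2
3 · 3 · 3 · 1 · 3
3 · 3 · 2 · 2 · 1
1 · 3 · 3 · 1 · 0
1 · 0 · 1 · 2 · 3
8) 0 · 2 · 1 · 2 · 2
3 · 3 · 3 · 1 · 3
3 · 3 · 2 · 2 · 1
1 · 3 · 3 · 1 · 0
1 · 0 · 1 · 2 · 3
9) 0 · 2 · 2 · 2 · 2
3 · 3 · 3 · 1 · 3
3 · 3 · 2 · 2 · 1
1 · 3 · 3 · 1 · 0
1 · 0 · 1 · 2 · 3
10) 0 · 2 · 3 · 2 · 2
3 · 3 · 3 · 1 · 3
3 · 3 · 2 · 2 · 1
1 · 3 · 3 · 1 · 0
1 · 0 · 1 · 2 · 3
11) 2 · 0 · 2 · 3 · 2
1 · 3 · 2 · 2 · 3
1 · 3 · 1 · 3 · 1
3 · 1 · 1 · 2 · 0
1 · 1 · 2 · 2 · 3
12) 2 · 0 · 3 · 3 · 2
1 · 3 · 2 · 2 · 3
1 · 3 · 1 · 3 · 1
3 · 1 · 1 · 2 · 0
1 · 1 · 2 · 2 · 3
13) 2 · 1 · 1 · 0 · 3
1 · 3 · 3 · 3 · 3
1 · 3 · 1 · 3 · 1
3 · 1 · 1 · 2 · 0
1 · 1 · 2 · 2 · 3
14) 2 · 1 · 2 · 0 · 3
1 · 3 · 3 · 3 · 3
1 · 3 · 1 · 3 · 1
3 · 1 · 1 · 2 · 0
1 · 1 · 2 · 2 · 3
15) 2 · 1 · 3 · 0 · 3
1 · 3 · 3 · 3 · 3
1 · 3 · 1 · 3 · 1
3 · 1 · 1 · 2 · 0
1 · 1 · 2 · 2 · 3

47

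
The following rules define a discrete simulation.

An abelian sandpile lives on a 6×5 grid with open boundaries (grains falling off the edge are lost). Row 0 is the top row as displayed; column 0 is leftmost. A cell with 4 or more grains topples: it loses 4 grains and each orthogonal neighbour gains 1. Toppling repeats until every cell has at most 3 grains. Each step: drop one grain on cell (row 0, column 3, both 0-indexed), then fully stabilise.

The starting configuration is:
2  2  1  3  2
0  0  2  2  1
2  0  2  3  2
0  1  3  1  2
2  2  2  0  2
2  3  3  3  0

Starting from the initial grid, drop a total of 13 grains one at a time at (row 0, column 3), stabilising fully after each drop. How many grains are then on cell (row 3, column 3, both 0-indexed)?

3

0) 2  2  1  3  2
0  0  2  2  1
2  0  2  3  2
0  1  3  1  2
2  2  2  0  2
2  3  3  3  0
1) 2  2  2  0  3
0  0  2  3  1
2  0  2  3  2
0  1  3  1  2
2  2  2  0  2
2  3  3  3  0
2) 2  2  2  1  3
0  0  2  3  1
2  0  2  3  2
0  1  3  1  2
2  2  2  0  2
2  3  3  3  0
3) 2  2  2  2  3
0  0  2  3  1
2  0  2  3  2
0  1  3  1  2
2  2  2  0  2
2  3  3  3  0
4) 2  2  2  3  3
0  0  2  3  1
2  0  2  3  2
0  1  3  1  2
2  2  2  0  2
2  3  3  3  0
5) 2  2  3  2  0
0  0  3  1  3
2  0  3  0  3
0  1  3  2  2
2  2  2  0  2
2  3  3  3  0
6) 2  2  3  3  0
0  0  3  1  3
2  0  3  0  3
0  1  3  2  2
2  2  2  0  2
2  3  3  3  0
7) 2  3  1  1  1
0  1  1  3  3
2  1  1  1  3
0  2  0  3  2
2  2  3  0  2
2  3  3  3  0
8) 2  3  1  2  1
0  1  1  3  3
2  1  1  1  3
0  2  0  3  2
2  2  3  0  2
2  3  3  3  0
9) 2  3  1  3  1
0  1  1  3  3
2  1  1  1  3
0  2  0  3  2
2  2  3  0  2
2  3  3  3  0
10) 2  3  2  1  3
0  1  2  1  1
2  1  1  3  0
0  2  0  3  3
2  2  3  0  2
2  3  3  3  0
11) 2  3  2  2  3
0  1  2  1  1
2  1  1  3  0
0  2  0  3  3
2  2  3  0  2
2  3  3  3  0
12) 2  3  2  3  3
0  1  2  1  1
2  1  1  3  0
0  2  0  3  3
2  2  3  0  2
2  3  3  3  0
13) 2  3  3  1  0
0  1  2  2  2
2  1  1  3  0
0  2  0  3  3
2  2  3  0  2
2  3  3  3  0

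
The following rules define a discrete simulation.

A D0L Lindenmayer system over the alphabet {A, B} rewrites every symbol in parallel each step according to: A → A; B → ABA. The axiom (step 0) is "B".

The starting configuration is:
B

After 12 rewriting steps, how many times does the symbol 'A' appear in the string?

24

step 0: B
step 1: ABA
step 2: AABAA
step 3: AAABAAA
step 4: AAAABAAAA
step 5: AAAAABAAAAA
step 6: AAAAAABAAAAAA
step 7: AAAAAAABAAAAAAA
step 8: AAAAAAAABAAAAAAAA
step 9: AAAAAAAAABAAAAAAAAA
step 10: AAAAAAAAAABAAAAAAAAAA
step 11: AAAAAAAAAAABAAAAAAAAAAA
step 12: AAAAAAAAAAAABAAAAAAAAAAAA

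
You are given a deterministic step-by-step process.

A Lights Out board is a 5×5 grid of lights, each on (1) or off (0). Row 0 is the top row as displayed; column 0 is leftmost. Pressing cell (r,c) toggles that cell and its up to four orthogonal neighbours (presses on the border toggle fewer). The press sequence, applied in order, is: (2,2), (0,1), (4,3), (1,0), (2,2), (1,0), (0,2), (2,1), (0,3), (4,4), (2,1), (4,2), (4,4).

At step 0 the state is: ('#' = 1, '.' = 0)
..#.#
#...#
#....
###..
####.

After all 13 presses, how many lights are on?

0) ..#.#
#...#
#....
###..
####.
1) ..#.#
#.#.#
####.
##...
####.
2) ##..#
###.#
####.
##...
####.
3) ##..#
###.#
####.
##.#.
##..#
4) .#..#
..#.#
.###.
##.#.
##..#
5) .#..#
....#
.....
####.
##..#
6) ##..#
##..#
#....
####.
##..#
7) #.###
###.#
#....
####.
##..#
8) #.###
#.#.#
.##..
#.##.
##..#
9) #....
#.###
.##..
#.##.
##..#
10) #....
#.###
.##..
#.###
##.#.
11) #....
#####
#....
#####
##.#.
12) #....
#####
#....
##.##
#.#..
13) #....
#####
#....
##.#.
#.###

14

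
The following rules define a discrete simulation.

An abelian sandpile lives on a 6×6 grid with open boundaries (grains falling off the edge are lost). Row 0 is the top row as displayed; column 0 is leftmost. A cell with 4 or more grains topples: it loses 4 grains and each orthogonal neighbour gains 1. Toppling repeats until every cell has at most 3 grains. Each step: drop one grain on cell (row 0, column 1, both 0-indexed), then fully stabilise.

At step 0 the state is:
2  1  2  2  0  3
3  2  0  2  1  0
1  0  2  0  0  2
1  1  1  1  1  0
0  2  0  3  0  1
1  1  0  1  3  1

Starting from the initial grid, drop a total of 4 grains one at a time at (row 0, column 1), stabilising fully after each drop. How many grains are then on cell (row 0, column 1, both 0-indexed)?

1

[0] 2  1  2  2  0  3
3  2  0  2  1  0
1  0  2  0  0  2
1  1  1  1  1  0
0  2  0  3  0  1
1  1  0  1  3  1
[1] 2  2  2  2  0  3
3  2  0  2  1  0
1  0  2  0  0  2
1  1  1  1  1  0
0  2  0  3  0  1
1  1  0  1  3  1
[2] 2  3  2  2  0  3
3  2  0  2  1  0
1  0  2  0  0  2
1  1  1  1  1  0
0  2  0  3  0  1
1  1  0  1  3  1
[3] 3  0  3  2  0  3
3  3  0  2  1  0
1  0  2  0  0  2
1  1  1  1  1  0
0  2  0  3  0  1
1  1  0  1  3  1
[4] 3  1  3  2  0  3
3  3  0  2  1  0
1  0  2  0  0  2
1  1  1  1  1  0
0  2  0  3  0  1
1  1  0  1  3  1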